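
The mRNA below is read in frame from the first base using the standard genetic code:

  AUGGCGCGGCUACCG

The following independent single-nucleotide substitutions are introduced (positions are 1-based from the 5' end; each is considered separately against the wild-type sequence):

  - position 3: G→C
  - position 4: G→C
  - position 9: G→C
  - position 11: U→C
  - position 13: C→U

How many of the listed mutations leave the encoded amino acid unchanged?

1

Codon 1: AUG (Met) → AUC (Ile) — missense.
Codon 2: GCG (Ala) → CCG (Pro) — missense.
Codon 3: CGG (Arg) → CGC (Arg) — synonymous.
Codon 4: CUA (Leu) → CCA (Pro) — missense.
Codon 5: CCG (Pro) → UCG (Ser) — missense.
Synonymous: 1 of 5.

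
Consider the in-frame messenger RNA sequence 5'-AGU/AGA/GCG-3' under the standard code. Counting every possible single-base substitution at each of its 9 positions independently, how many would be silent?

Codon 1 (AGU, Ser): 1 synonymous substitution.
Codon 2 (AGA, Arg): 2 synonymous substitutions.
Codon 3 (GCG, Ala): 3 synonymous substitutions.
Total: 1 + 2 + 3 = 6.

6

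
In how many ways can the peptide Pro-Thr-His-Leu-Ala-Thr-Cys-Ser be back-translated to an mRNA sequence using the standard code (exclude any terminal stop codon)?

Pro: 4 codons.
Thr: 4 codons.
His: 2 codons.
Leu: 6 codons.
Ala: 4 codons.
Thr: 4 codons.
Cys: 2 codons.
Ser: 6 codons.
4 × 4 × 2 × 6 × 4 × 4 × 2 × 6 = 36864.

36864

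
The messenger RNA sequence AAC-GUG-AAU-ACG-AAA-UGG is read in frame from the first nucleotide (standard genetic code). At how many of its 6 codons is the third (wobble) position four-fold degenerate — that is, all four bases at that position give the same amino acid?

2

Codon 1 AAC (Asn): third position 2-fold.
Codon 2 GUG (Val): third position 4-fold.
Codon 3 AAU (Asn): third position 2-fold.
Codon 4 ACG (Thr): third position 4-fold.
Codon 5 AAA (Lys): third position 2-fold.
Codon 6 UGG (Trp): third position 1-fold.
Four-fold degenerate third positions: 2.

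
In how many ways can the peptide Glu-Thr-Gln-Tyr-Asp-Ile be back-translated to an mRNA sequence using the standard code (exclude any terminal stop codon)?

Glu: 2 codons.
Thr: 4 codons.
Gln: 2 codons.
Tyr: 2 codons.
Asp: 2 codons.
Ile: 3 codons.
2 × 4 × 2 × 2 × 2 × 3 = 192.

192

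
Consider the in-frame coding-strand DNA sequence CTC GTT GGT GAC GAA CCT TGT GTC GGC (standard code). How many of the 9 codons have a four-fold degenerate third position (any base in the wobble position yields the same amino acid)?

Codon 1 CTC (Leu): third position 4-fold.
Codon 2 GTT (Val): third position 4-fold.
Codon 3 GGT (Gly): third position 4-fold.
Codon 4 GAC (Asp): third position 2-fold.
Codon 5 GAA (Glu): third position 2-fold.
Codon 6 CCT (Pro): third position 4-fold.
Codon 7 TGT (Cys): third position 2-fold.
Codon 8 GTC (Val): third position 4-fold.
Codon 9 GGC (Gly): third position 4-fold.
Four-fold degenerate third positions: 6.

6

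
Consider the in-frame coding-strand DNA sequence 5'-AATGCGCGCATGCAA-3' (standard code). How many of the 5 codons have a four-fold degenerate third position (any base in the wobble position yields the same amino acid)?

Codon 1 AAT (Asn): third position 2-fold.
Codon 2 GCG (Ala): third position 4-fold.
Codon 3 CGC (Arg): third position 4-fold.
Codon 4 ATG (Met): third position 1-fold.
Codon 5 CAA (Gln): third position 2-fold.
Four-fold degenerate third positions: 2.

2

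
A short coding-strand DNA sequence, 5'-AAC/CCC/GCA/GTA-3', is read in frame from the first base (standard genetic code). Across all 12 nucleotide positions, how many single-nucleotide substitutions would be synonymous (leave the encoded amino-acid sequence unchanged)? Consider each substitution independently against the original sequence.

Codon 1 (AAC, Asn): 1 synonymous substitution.
Codon 2 (CCC, Pro): 3 synonymous substitutions.
Codon 3 (GCA, Ala): 3 synonymous substitutions.
Codon 4 (GTA, Val): 3 synonymous substitutions.
Total: 1 + 3 + 3 + 3 = 10.

10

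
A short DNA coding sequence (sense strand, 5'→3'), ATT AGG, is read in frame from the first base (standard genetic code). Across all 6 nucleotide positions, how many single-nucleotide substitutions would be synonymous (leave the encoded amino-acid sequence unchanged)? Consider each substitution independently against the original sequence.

4

Codon 1 (ATT, Ile): 2 synonymous substitutions.
Codon 2 (AGG, Arg): 2 synonymous substitutions.
Total: 2 + 2 = 4.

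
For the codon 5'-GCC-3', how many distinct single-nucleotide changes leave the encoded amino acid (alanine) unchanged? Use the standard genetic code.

3

Position 1: none → 0 synonymous.
Position 2: none → 0 synonymous.
Position 3: GCU, GCA, GCG → 3 synonymous.
Total: 0 + 0 + 3 = 3.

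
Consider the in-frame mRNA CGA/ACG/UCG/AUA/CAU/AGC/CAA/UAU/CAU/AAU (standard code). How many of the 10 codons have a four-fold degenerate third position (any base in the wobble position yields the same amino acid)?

3

Codon 1 CGA (Arg): third position 4-fold.
Codon 2 ACG (Thr): third position 4-fold.
Codon 3 UCG (Ser): third position 4-fold.
Codon 4 AUA (Ile): third position 3-fold.
Codon 5 CAU (His): third position 2-fold.
Codon 6 AGC (Ser): third position 2-fold.
Codon 7 CAA (Gln): third position 2-fold.
Codon 8 UAU (Tyr): third position 2-fold.
Codon 9 CAU (His): third position 2-fold.
Codon 10 AAU (Asn): third position 2-fold.
Four-fold degenerate third positions: 3.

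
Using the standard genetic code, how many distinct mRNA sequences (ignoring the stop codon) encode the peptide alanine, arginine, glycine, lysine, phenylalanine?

384

Ala: 4 codons.
Arg: 6 codons.
Gly: 4 codons.
Lys: 2 codons.
Phe: 2 codons.
4 × 6 × 4 × 2 × 2 = 384.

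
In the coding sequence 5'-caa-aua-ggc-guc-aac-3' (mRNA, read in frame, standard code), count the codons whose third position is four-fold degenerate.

2

Codon 1 CAA (Gln): third position 2-fold.
Codon 2 AUA (Ile): third position 3-fold.
Codon 3 GGC (Gly): third position 4-fold.
Codon 4 GUC (Val): third position 4-fold.
Codon 5 AAC (Asn): third position 2-fold.
Four-fold degenerate third positions: 2.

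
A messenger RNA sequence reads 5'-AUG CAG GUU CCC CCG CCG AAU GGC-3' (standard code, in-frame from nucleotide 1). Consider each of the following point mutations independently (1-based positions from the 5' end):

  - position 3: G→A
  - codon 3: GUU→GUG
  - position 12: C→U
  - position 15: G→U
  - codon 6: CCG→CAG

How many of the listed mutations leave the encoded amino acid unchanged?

3

Codon 1: AUG (Met) → AUA (Ile) — missense.
Codon 3: GUU (Val) → GUG (Val) — synonymous.
Codon 4: CCC (Pro) → CCU (Pro) — synonymous.
Codon 5: CCG (Pro) → CCU (Pro) — synonymous.
Codon 6: CCG (Pro) → CAG (Gln) — missense.
Synonymous: 3 of 5.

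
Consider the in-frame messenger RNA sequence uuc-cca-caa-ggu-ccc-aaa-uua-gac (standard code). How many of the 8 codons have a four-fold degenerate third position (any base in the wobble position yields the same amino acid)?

3

Codon 1 UUC (Phe): third position 2-fold.
Codon 2 CCA (Pro): third position 4-fold.
Codon 3 CAA (Gln): third position 2-fold.
Codon 4 GGU (Gly): third position 4-fold.
Codon 5 CCC (Pro): third position 4-fold.
Codon 6 AAA (Lys): third position 2-fold.
Codon 7 UUA (Leu): third position 2-fold.
Codon 8 GAC (Asp): third position 2-fold.
Four-fold degenerate third positions: 3.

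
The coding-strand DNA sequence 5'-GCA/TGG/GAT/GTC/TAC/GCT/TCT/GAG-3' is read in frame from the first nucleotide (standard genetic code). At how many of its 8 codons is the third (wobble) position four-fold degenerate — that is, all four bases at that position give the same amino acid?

4

Codon 1 GCA (Ala): third position 4-fold.
Codon 2 TGG (Trp): third position 1-fold.
Codon 3 GAT (Asp): third position 2-fold.
Codon 4 GTC (Val): third position 4-fold.
Codon 5 TAC (Tyr): third position 2-fold.
Codon 6 GCT (Ala): third position 4-fold.
Codon 7 TCT (Ser): third position 4-fold.
Codon 8 GAG (Glu): third position 2-fold.
Four-fold degenerate third positions: 4.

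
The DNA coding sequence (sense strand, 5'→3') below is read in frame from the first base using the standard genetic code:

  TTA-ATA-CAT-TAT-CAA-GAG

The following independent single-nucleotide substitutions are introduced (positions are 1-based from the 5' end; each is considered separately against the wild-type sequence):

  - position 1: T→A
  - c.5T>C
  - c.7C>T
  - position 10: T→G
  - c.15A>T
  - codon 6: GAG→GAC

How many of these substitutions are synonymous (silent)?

Codon 1: TTA (Leu) → ATA (Ile) — missense.
Codon 2: ATA (Ile) → ACA (Thr) — missense.
Codon 3: CAT (His) → TAT (Tyr) — missense.
Codon 4: TAT (Tyr) → GAT (Asp) — missense.
Codon 5: CAA (Gln) → CAT (His) — missense.
Codon 6: GAG (Glu) → GAC (Asp) — missense.
Synonymous: 0 of 6.

0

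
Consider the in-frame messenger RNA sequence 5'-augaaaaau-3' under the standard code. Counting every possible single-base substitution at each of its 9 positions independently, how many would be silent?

2

Codon 1 (AUG, Met): 0 synonymous substitutions.
Codon 2 (AAA, Lys): 1 synonymous substitution.
Codon 3 (AAU, Asn): 1 synonymous substitution.
Total: 0 + 1 + 1 = 2.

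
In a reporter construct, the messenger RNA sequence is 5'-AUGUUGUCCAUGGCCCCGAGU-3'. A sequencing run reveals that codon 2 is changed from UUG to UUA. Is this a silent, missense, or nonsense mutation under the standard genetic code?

silent

Position 6 falls in codon 2: UUG → Leu.
After the substitution the codon is UUA → Leu.
Both encode Leu, so the change is synonymous.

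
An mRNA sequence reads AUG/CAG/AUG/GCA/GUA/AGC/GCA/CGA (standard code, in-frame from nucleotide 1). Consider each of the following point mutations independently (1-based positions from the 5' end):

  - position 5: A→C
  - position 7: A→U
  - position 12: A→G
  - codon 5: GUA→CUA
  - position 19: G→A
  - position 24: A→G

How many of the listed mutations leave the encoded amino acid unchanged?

2

Codon 2: CAG (Gln) → CCG (Pro) — missense.
Codon 3: AUG (Met) → UUG (Leu) — missense.
Codon 4: GCA (Ala) → GCG (Ala) — synonymous.
Codon 5: GUA (Val) → CUA (Leu) — missense.
Codon 7: GCA (Ala) → ACA (Thr) — missense.
Codon 8: CGA (Arg) → CGG (Arg) — synonymous.
Synonymous: 2 of 6.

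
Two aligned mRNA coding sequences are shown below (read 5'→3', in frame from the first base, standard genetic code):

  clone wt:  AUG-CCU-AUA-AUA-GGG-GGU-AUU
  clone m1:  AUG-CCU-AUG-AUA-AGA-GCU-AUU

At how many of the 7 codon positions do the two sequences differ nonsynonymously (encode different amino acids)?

3

Codon 1: AUG Met / AUG Met — identical.
Codon 2: CCU Pro / CCU Pro — identical.
Codon 3: AUA Ile / AUG Met — nonsynonymous.
Codon 4: AUA Ile / AUA Ile — identical.
Codon 5: GGG Gly / AGA Arg — nonsynonymous.
Codon 6: GGU Gly / GCU Ala — nonsynonymous.
Codon 7: AUU Ile / AUU Ile — identical.
Nonsynonymous differences: 3.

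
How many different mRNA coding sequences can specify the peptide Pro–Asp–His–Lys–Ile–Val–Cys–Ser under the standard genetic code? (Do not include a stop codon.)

Pro: 4 codons.
Asp: 2 codons.
His: 2 codons.
Lys: 2 codons.
Ile: 3 codons.
Val: 4 codons.
Cys: 2 codons.
Ser: 6 codons.
4 × 2 × 2 × 2 × 3 × 4 × 2 × 6 = 4608.

4608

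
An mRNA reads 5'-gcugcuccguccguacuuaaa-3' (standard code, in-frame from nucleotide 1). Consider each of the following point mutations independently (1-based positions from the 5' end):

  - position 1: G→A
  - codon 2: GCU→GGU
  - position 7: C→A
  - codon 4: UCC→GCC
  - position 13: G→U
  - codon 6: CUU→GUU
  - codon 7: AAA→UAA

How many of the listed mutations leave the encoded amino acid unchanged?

Codon 1: GCU (Ala) → ACU (Thr) — missense.
Codon 2: GCU (Ala) → GGU (Gly) — missense.
Codon 3: CCG (Pro) → ACG (Thr) — missense.
Codon 4: UCC (Ser) → GCC (Ala) — missense.
Codon 5: GUA (Val) → UUA (Leu) — missense.
Codon 6: CUU (Leu) → GUU (Val) — missense.
Codon 7: AAA (Lys) → UAA (Stop) — nonsense.
Synonymous: 0 of 7.

0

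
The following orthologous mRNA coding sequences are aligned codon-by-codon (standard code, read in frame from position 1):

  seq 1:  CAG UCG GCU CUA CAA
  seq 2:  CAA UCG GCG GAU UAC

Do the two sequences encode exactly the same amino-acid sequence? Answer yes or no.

no

Codon 1: CAG Gln / CAA Gln — synonymous.
Codon 2: UCG Ser / UCG Ser — identical.
Codon 3: GCU Ala / GCG Ala — synonymous.
Codon 4: CUA Leu / GAU Asp — nonsynonymous.
Codon 5: CAA Gln / UAC Tyr — nonsynonymous.
Nonsynonymous differences: 2 → different protein.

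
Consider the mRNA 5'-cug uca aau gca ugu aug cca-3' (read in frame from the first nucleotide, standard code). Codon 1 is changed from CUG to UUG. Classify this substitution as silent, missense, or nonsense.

Position 1 falls in codon 1: CUG → Leu.
After the substitution the codon is UUG → Leu.
Both encode Leu, so the change is synonymous.

silent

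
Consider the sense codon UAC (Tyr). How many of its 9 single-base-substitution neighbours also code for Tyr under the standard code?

Position 1: none → 0 synonymous.
Position 2: none → 0 synonymous.
Position 3: UAU → 1 synonymous.
Total: 0 + 0 + 1 = 1.

1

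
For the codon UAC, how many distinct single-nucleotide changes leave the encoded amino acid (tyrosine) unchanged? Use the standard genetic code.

Position 1: none → 0 synonymous.
Position 2: none → 0 synonymous.
Position 3: UAU → 1 synonymous.
Total: 0 + 0 + 1 = 1.

1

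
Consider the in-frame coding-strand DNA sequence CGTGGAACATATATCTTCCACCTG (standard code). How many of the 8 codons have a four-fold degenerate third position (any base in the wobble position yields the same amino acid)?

Codon 1 CGT (Arg): third position 4-fold.
Codon 2 GGA (Gly): third position 4-fold.
Codon 3 ACA (Thr): third position 4-fold.
Codon 4 TAT (Tyr): third position 2-fold.
Codon 5 ATC (Ile): third position 3-fold.
Codon 6 TTC (Phe): third position 2-fold.
Codon 7 CAC (His): third position 2-fold.
Codon 8 CTG (Leu): third position 4-fold.
Four-fold degenerate third positions: 4.

4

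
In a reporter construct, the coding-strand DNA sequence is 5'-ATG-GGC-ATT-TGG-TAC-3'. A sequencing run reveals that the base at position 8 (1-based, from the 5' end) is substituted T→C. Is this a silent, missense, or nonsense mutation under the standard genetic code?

Position 8 falls in codon 3: ATT → Ile.
After the substitution the codon is ACT → Thr.
Ile ≠ Thr, so this is a missense mutation.

missense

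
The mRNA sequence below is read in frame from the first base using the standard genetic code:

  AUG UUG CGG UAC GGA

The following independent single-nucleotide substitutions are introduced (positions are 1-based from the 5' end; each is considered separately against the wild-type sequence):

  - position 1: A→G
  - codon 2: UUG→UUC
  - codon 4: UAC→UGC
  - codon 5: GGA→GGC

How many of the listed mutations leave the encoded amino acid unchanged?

Codon 1: AUG (Met) → GUG (Val) — missense.
Codon 2: UUG (Leu) → UUC (Phe) — missense.
Codon 4: UAC (Tyr) → UGC (Cys) — missense.
Codon 5: GGA (Gly) → GGC (Gly) — synonymous.
Synonymous: 1 of 4.

1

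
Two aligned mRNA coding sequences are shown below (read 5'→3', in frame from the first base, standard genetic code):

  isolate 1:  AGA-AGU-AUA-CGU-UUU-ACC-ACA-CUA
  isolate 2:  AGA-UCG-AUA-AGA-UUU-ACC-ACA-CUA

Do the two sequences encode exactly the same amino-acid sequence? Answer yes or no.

Codon 1: AGA Arg / AGA Arg — identical.
Codon 2: AGU Ser / UCG Ser — synonymous.
Codon 3: AUA Ile / AUA Ile — identical.
Codon 4: CGU Arg / AGA Arg — synonymous.
Codon 5: UUU Phe / UUU Phe — identical.
Codon 6: ACC Thr / ACC Thr — identical.
Codon 7: ACA Thr / ACA Thr — identical.
Codon 8: CUA Leu / CUA Leu — identical.
Nonsynonymous differences: 0 → same protein.

yes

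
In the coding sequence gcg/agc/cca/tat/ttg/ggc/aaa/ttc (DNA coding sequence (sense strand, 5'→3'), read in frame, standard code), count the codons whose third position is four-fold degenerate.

Codon 1 GCG (Ala): third position 4-fold.
Codon 2 AGC (Ser): third position 2-fold.
Codon 3 CCA (Pro): third position 4-fold.
Codon 4 TAT (Tyr): third position 2-fold.
Codon 5 TTG (Leu): third position 2-fold.
Codon 6 GGC (Gly): third position 4-fold.
Codon 7 AAA (Lys): third position 2-fold.
Codon 8 TTC (Phe): third position 2-fold.
Four-fold degenerate third positions: 3.

3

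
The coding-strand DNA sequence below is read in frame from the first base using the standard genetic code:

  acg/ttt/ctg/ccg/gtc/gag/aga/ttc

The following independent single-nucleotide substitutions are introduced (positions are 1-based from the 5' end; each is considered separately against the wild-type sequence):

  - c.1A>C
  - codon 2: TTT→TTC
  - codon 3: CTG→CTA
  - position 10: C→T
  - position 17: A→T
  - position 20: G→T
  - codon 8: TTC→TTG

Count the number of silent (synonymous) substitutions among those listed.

Codon 1: ACG (Thr) → CCG (Pro) — missense.
Codon 2: TTT (Phe) → TTC (Phe) — synonymous.
Codon 3: CTG (Leu) → CTA (Leu) — synonymous.
Codon 4: CCG (Pro) → TCG (Ser) — missense.
Codon 6: GAG (Glu) → GTG (Val) — missense.
Codon 7: AGA (Arg) → ATA (Ile) — missense.
Codon 8: TTC (Phe) → TTG (Leu) — missense.
Synonymous: 2 of 7.

2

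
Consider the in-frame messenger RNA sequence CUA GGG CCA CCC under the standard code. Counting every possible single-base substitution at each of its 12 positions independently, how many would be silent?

13

Codon 1 (CUA, Leu): 4 synonymous substitutions.
Codon 2 (GGG, Gly): 3 synonymous substitutions.
Codon 3 (CCA, Pro): 3 synonymous substitutions.
Codon 4 (CCC, Pro): 3 synonymous substitutions.
Total: 4 + 3 + 3 + 3 = 13.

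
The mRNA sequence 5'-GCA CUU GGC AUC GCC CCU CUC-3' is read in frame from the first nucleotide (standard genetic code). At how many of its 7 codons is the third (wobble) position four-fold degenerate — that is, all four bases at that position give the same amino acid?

Codon 1 GCA (Ala): third position 4-fold.
Codon 2 CUU (Leu): third position 4-fold.
Codon 3 GGC (Gly): third position 4-fold.
Codon 4 AUC (Ile): third position 3-fold.
Codon 5 GCC (Ala): third position 4-fold.
Codon 6 CCU (Pro): third position 4-fold.
Codon 7 CUC (Leu): third position 4-fold.
Four-fold degenerate third positions: 6.

6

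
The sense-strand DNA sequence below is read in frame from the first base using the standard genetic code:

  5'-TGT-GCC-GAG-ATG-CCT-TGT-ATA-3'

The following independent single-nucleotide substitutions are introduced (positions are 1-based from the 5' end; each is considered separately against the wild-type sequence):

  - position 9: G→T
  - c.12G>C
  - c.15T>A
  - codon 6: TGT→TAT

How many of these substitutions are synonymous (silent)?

Codon 3: GAG (Glu) → GAT (Asp) — missense.
Codon 4: ATG (Met) → ATC (Ile) — missense.
Codon 5: CCT (Pro) → CCA (Pro) — synonymous.
Codon 6: TGT (Cys) → TAT (Tyr) — missense.
Synonymous: 1 of 4.

1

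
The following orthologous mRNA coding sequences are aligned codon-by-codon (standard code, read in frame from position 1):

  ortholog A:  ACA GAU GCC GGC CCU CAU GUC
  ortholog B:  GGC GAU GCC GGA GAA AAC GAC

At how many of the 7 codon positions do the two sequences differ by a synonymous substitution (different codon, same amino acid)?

Codon 1: ACA Thr / GGC Gly — nonsynonymous.
Codon 2: GAU Asp / GAU Asp — identical.
Codon 3: GCC Ala / GCC Ala — identical.
Codon 4: GGC Gly / GGA Gly — synonymous.
Codon 5: CCU Pro / GAA Glu — nonsynonymous.
Codon 6: CAU His / AAC Asn — nonsynonymous.
Codon 7: GUC Val / GAC Asp — nonsynonymous.
Synonymous differences: 1.

1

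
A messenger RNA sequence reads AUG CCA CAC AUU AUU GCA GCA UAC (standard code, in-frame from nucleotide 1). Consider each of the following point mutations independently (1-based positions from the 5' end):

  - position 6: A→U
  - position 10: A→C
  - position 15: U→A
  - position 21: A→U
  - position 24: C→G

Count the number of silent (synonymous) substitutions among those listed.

3

Codon 2: CCA (Pro) → CCU (Pro) — synonymous.
Codon 4: AUU (Ile) → CUU (Leu) — missense.
Codon 5: AUU (Ile) → AUA (Ile) — synonymous.
Codon 7: GCA (Ala) → GCU (Ala) — synonymous.
Codon 8: UAC (Tyr) → UAG (Stop) — nonsense.
Synonymous: 3 of 5.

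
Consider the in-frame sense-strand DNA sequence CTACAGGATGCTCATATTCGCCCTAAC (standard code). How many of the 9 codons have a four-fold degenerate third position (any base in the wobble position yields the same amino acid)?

4

Codon 1 CTA (Leu): third position 4-fold.
Codon 2 CAG (Gln): third position 2-fold.
Codon 3 GAT (Asp): third position 2-fold.
Codon 4 GCT (Ala): third position 4-fold.
Codon 5 CAT (His): third position 2-fold.
Codon 6 ATT (Ile): third position 3-fold.
Codon 7 CGC (Arg): third position 4-fold.
Codon 8 CCT (Pro): third position 4-fold.
Codon 9 AAC (Asn): third position 2-fold.
Four-fold degenerate third positions: 4.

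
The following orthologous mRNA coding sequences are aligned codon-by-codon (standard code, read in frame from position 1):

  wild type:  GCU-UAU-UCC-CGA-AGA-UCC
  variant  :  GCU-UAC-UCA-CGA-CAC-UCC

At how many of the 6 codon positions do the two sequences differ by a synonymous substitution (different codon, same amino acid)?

2

Codon 1: GCU Ala / GCU Ala — identical.
Codon 2: UAU Tyr / UAC Tyr — synonymous.
Codon 3: UCC Ser / UCA Ser — synonymous.
Codon 4: CGA Arg / CGA Arg — identical.
Codon 5: AGA Arg / CAC His — nonsynonymous.
Codon 6: UCC Ser / UCC Ser — identical.
Synonymous differences: 2.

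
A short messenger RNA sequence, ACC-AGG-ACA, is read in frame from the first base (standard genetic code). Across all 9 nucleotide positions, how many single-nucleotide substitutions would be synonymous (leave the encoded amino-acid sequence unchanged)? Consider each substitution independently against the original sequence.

8

Codon 1 (ACC, Thr): 3 synonymous substitutions.
Codon 2 (AGG, Arg): 2 synonymous substitutions.
Codon 3 (ACA, Thr): 3 synonymous substitutions.
Total: 3 + 2 + 3 = 8.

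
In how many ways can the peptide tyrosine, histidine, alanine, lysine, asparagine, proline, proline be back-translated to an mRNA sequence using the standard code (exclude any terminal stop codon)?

Tyr: 2 codons.
His: 2 codons.
Ala: 4 codons.
Lys: 2 codons.
Asn: 2 codons.
Pro: 4 codons.
Pro: 4 codons.
2 × 2 × 4 × 2 × 2 × 4 × 4 = 1024.

1024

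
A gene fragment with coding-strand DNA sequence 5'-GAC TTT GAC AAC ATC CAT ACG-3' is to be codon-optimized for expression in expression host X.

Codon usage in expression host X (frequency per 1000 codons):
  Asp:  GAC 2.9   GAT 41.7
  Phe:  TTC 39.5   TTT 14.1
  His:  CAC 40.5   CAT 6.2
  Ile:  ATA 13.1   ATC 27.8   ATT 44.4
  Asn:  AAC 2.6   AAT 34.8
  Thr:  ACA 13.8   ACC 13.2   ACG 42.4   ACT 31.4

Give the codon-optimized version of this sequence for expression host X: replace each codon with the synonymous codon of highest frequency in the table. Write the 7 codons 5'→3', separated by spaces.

GAT TTC GAT AAT ATT CAC ACG

Codon 1 (Asp): best is GAT at 41.7.
Codon 2 (Phe): best is TTC at 39.5.
Codon 3 (Asp): best is GAT at 41.7.
Codon 4 (Asn): best is AAT at 34.8.
Codon 5 (Ile): best is ATT at 44.4.
Codon 6 (His): best is CAC at 40.5.
Codon 7 (Thr): best is ACG at 42.4.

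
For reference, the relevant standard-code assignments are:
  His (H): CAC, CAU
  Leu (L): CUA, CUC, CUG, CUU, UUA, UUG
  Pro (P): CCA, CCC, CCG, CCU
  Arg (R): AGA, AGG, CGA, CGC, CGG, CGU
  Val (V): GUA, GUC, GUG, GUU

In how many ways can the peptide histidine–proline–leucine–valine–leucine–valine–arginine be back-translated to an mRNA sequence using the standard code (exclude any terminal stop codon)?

His: 2 codons.
Pro: 4 codons.
Leu: 6 codons.
Val: 4 codons.
Leu: 6 codons.
Val: 4 codons.
Arg: 6 codons.
2 × 4 × 6 × 4 × 6 × 4 × 6 = 27648.

27648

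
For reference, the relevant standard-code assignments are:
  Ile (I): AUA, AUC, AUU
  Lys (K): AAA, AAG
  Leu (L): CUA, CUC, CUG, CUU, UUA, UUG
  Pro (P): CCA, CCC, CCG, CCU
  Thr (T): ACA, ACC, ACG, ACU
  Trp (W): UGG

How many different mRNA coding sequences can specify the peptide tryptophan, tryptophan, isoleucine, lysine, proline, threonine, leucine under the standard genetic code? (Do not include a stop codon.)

Trp: 1 codon.
Trp: 1 codon.
Ile: 3 codons.
Lys: 2 codons.
Pro: 4 codons.
Thr: 4 codons.
Leu: 6 codons.
1 × 1 × 3 × 2 × 4 × 4 × 6 = 576.

576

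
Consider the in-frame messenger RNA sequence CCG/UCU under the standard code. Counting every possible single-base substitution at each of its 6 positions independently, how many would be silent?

Codon 1 (CCG, Pro): 3 synonymous substitutions.
Codon 2 (UCU, Ser): 3 synonymous substitutions.
Total: 3 + 3 = 6.

6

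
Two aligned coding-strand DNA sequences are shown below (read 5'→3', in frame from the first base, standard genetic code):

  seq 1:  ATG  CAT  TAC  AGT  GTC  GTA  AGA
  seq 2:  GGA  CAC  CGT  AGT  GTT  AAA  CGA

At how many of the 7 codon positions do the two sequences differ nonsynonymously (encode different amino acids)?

Codon 1: ATG Met / GGA Gly — nonsynonymous.
Codon 2: CAT His / CAC His — synonymous.
Codon 3: TAC Tyr / CGT Arg — nonsynonymous.
Codon 4: AGT Ser / AGT Ser — identical.
Codon 5: GTC Val / GTT Val — synonymous.
Codon 6: GTA Val / AAA Lys — nonsynonymous.
Codon 7: AGA Arg / CGA Arg — synonymous.
Nonsynonymous differences: 3.

3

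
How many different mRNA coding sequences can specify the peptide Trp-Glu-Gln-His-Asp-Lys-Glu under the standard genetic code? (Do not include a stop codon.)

64

Trp: 1 codon.
Glu: 2 codons.
Gln: 2 codons.
His: 2 codons.
Asp: 2 codons.
Lys: 2 codons.
Glu: 2 codons.
1 × 2 × 2 × 2 × 2 × 2 × 2 = 64.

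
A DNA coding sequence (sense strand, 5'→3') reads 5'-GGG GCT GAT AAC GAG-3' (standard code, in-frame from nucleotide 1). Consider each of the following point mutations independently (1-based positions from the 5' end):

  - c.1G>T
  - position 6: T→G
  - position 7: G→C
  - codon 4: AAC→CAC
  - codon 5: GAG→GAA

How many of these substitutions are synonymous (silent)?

2

Codon 1: GGG (Gly) → TGG (Trp) — missense.
Codon 2: GCT (Ala) → GCG (Ala) — synonymous.
Codon 3: GAT (Asp) → CAT (His) — missense.
Codon 4: AAC (Asn) → CAC (His) — missense.
Codon 5: GAG (Glu) → GAA (Glu) — synonymous.
Synonymous: 2 of 5.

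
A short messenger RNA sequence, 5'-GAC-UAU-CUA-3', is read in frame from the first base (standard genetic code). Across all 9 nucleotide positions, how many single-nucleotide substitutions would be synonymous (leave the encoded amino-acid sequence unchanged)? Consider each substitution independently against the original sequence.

6

Codon 1 (GAC, Asp): 1 synonymous substitution.
Codon 2 (UAU, Tyr): 1 synonymous substitution.
Codon 3 (CUA, Leu): 4 synonymous substitutions.
Total: 1 + 1 + 4 = 6.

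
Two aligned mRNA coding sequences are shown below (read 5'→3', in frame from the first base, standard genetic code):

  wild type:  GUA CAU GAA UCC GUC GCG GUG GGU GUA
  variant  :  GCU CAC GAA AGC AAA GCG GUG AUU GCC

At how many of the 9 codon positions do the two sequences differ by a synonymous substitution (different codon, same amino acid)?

2

Codon 1: GUA Val / GCU Ala — nonsynonymous.
Codon 2: CAU His / CAC His — synonymous.
Codon 3: GAA Glu / GAA Glu — identical.
Codon 4: UCC Ser / AGC Ser — synonymous.
Codon 5: GUC Val / AAA Lys — nonsynonymous.
Codon 6: GCG Ala / GCG Ala — identical.
Codon 7: GUG Val / GUG Val — identical.
Codon 8: GGU Gly / AUU Ile — nonsynonymous.
Codon 9: GUA Val / GCC Ala — nonsynonymous.
Synonymous differences: 2.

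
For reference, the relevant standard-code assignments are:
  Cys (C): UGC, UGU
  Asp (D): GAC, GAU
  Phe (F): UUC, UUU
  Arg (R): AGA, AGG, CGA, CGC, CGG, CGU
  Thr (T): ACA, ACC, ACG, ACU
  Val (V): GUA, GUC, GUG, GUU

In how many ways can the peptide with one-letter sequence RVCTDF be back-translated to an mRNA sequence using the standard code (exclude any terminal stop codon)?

Arg: 6 codons.
Val: 4 codons.
Cys: 2 codons.
Thr: 4 codons.
Asp: 2 codons.
Phe: 2 codons.
6 × 4 × 2 × 4 × 2 × 2 = 768.

768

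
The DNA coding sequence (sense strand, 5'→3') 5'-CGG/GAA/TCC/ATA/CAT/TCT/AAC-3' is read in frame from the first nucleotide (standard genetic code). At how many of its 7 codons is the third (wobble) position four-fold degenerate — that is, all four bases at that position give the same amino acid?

3

Codon 1 CGG (Arg): third position 4-fold.
Codon 2 GAA (Glu): third position 2-fold.
Codon 3 TCC (Ser): third position 4-fold.
Codon 4 ATA (Ile): third position 3-fold.
Codon 5 CAT (His): third position 2-fold.
Codon 6 TCT (Ser): third position 4-fold.
Codon 7 AAC (Asn): third position 2-fold.
Four-fold degenerate third positions: 3.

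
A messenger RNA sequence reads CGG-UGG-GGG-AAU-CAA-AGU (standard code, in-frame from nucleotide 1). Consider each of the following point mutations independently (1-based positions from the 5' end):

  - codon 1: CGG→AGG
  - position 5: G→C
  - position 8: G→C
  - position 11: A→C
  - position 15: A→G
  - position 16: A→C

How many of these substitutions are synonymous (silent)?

2

Codon 1: CGG (Arg) → AGG (Arg) — synonymous.
Codon 2: UGG (Trp) → UCG (Ser) — missense.
Codon 3: GGG (Gly) → GCG (Ala) — missense.
Codon 4: AAU (Asn) → ACU (Thr) — missense.
Codon 5: CAA (Gln) → CAG (Gln) — synonymous.
Codon 6: AGU (Ser) → CGU (Arg) — missense.
Synonymous: 2 of 6.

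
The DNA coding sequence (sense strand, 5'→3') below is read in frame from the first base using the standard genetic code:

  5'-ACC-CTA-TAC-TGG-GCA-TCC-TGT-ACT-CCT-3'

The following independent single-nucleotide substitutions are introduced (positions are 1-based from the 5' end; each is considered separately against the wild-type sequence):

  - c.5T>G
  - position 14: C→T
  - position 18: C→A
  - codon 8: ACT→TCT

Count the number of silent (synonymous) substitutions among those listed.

1

Codon 2: CTA (Leu) → CGA (Arg) — missense.
Codon 5: GCA (Ala) → GTA (Val) — missense.
Codon 6: TCC (Ser) → TCA (Ser) — synonymous.
Codon 8: ACT (Thr) → TCT (Ser) — missense.
Synonymous: 1 of 4.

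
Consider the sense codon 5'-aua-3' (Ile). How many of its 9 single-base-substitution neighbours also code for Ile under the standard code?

2

Position 1: none → 0 synonymous.
Position 2: none → 0 synonymous.
Position 3: AUU, AUC → 2 synonymous.
Total: 0 + 0 + 2 = 2.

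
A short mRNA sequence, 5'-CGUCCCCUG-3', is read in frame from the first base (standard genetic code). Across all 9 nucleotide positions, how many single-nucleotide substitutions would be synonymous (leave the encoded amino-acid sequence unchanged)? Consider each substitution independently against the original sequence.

10

Codon 1 (CGU, Arg): 3 synonymous substitutions.
Codon 2 (CCC, Pro): 3 synonymous substitutions.
Codon 3 (CUG, Leu): 4 synonymous substitutions.
Total: 3 + 3 + 4 = 10.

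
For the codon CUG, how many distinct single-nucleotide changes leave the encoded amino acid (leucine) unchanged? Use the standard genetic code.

Position 1: UUG → 1 synonymous.
Position 2: none → 0 synonymous.
Position 3: CUU, CUC, CUA → 3 synonymous.
Total: 1 + 0 + 3 = 4.

4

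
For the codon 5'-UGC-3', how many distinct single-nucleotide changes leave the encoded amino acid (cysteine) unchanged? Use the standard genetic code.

Position 1: none → 0 synonymous.
Position 2: none → 0 synonymous.
Position 3: UGU → 1 synonymous.
Total: 0 + 0 + 1 = 1.

1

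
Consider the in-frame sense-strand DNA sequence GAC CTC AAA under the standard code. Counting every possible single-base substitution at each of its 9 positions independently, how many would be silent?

Codon 1 (GAC, Asp): 1 synonymous substitution.
Codon 2 (CTC, Leu): 3 synonymous substitutions.
Codon 3 (AAA, Lys): 1 synonymous substitution.
Total: 1 + 3 + 1 = 5.

5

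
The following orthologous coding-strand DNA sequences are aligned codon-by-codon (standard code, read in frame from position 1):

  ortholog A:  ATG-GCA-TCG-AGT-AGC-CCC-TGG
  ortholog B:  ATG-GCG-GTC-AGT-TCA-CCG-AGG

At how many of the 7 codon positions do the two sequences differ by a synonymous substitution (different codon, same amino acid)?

Codon 1: ATG Met / ATG Met — identical.
Codon 2: GCA Ala / GCG Ala — synonymous.
Codon 3: TCG Ser / GTC Val — nonsynonymous.
Codon 4: AGT Ser / AGT Ser — identical.
Codon 5: AGC Ser / TCA Ser — synonymous.
Codon 6: CCC Pro / CCG Pro — synonymous.
Codon 7: TGG Trp / AGG Arg — nonsynonymous.
Synonymous differences: 3.

3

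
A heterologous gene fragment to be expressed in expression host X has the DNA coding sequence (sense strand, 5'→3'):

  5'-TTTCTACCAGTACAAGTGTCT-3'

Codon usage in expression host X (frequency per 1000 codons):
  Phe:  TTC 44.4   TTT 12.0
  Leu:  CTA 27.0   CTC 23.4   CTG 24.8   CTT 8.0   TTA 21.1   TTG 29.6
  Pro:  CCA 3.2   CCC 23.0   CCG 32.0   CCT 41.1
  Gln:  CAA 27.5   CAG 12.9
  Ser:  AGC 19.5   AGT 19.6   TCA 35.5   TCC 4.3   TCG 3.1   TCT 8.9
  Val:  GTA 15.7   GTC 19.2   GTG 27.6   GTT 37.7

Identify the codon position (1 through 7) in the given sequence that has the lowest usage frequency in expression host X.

3

Codon 1 TTT (Phe): 12.0 per 1000.
Codon 2 CTA (Leu): 27.0 per 1000.
Codon 3 CCA (Pro): 3.2 per 1000.
Codon 4 GTA (Val): 15.7 per 1000.
Codon 5 CAA (Gln): 27.5 per 1000.
Codon 6 GTG (Val): 27.6 per 1000.
Codon 7 TCT (Ser): 8.9 per 1000.
Lowest frequency is 3.2 at codon 3.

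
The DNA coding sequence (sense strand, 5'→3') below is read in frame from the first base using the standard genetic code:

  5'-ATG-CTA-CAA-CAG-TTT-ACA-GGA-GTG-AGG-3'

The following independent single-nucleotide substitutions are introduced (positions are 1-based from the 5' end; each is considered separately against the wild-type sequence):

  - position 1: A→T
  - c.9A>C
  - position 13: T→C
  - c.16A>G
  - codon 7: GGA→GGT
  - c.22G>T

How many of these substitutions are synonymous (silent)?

Codon 1: ATG (Met) → TTG (Leu) — missense.
Codon 3: CAA (Gln) → CAC (His) — missense.
Codon 5: TTT (Phe) → CTT (Leu) — missense.
Codon 6: ACA (Thr) → GCA (Ala) — missense.
Codon 7: GGA (Gly) → GGT (Gly) — synonymous.
Codon 8: GTG (Val) → TTG (Leu) — missense.
Synonymous: 1 of 6.

1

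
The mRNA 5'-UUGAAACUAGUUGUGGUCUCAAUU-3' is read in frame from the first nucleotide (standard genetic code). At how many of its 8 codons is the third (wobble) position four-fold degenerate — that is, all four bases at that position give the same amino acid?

5

Codon 1 UUG (Leu): third position 2-fold.
Codon 2 AAA (Lys): third position 2-fold.
Codon 3 CUA (Leu): third position 4-fold.
Codon 4 GUU (Val): third position 4-fold.
Codon 5 GUG (Val): third position 4-fold.
Codon 6 GUC (Val): third position 4-fold.
Codon 7 UCA (Ser): third position 4-fold.
Codon 8 AUU (Ile): third position 3-fold.
Four-fold degenerate third positions: 5.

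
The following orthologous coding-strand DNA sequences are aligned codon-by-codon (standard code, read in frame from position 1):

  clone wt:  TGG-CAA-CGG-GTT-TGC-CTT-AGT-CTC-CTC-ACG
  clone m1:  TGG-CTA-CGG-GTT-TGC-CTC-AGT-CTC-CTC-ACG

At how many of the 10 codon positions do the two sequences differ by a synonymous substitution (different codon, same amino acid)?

1

Codon 1: TGG Trp / TGG Trp — identical.
Codon 2: CAA Gln / CTA Leu — nonsynonymous.
Codon 3: CGG Arg / CGG Arg — identical.
Codon 4: GTT Val / GTT Val — identical.
Codon 5: TGC Cys / TGC Cys — identical.
Codon 6: CTT Leu / CTC Leu — synonymous.
Codon 7: AGT Ser / AGT Ser — identical.
Codon 8: CTC Leu / CTC Leu — identical.
Codon 9: CTC Leu / CTC Leu — identical.
Codon 10: ACG Thr / ACG Thr — identical.
Synonymous differences: 1.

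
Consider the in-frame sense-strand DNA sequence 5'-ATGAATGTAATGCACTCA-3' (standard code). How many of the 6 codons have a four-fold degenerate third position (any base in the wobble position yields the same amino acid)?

2

Codon 1 ATG (Met): third position 1-fold.
Codon 2 AAT (Asn): third position 2-fold.
Codon 3 GTA (Val): third position 4-fold.
Codon 4 ATG (Met): third position 1-fold.
Codon 5 CAC (His): third position 2-fold.
Codon 6 TCA (Ser): third position 4-fold.
Four-fold degenerate third positions: 2.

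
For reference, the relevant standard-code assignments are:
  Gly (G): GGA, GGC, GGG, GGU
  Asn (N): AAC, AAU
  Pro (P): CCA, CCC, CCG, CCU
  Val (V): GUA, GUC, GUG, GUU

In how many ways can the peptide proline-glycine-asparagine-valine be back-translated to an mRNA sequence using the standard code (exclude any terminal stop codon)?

Pro: 4 codons.
Gly: 4 codons.
Asn: 2 codons.
Val: 4 codons.
4 × 4 × 2 × 4 = 128.

128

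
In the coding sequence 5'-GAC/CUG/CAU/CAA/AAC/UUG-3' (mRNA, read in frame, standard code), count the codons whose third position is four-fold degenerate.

Codon 1 GAC (Asp): third position 2-fold.
Codon 2 CUG (Leu): third position 4-fold.
Codon 3 CAU (His): third position 2-fold.
Codon 4 CAA (Gln): third position 2-fold.
Codon 5 AAC (Asn): third position 2-fold.
Codon 6 UUG (Leu): third position 2-fold.
Four-fold degenerate third positions: 1.

1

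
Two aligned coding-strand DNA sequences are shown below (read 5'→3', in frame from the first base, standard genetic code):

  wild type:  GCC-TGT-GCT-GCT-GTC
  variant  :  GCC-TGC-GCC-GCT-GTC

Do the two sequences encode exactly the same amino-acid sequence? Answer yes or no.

yes

Codon 1: GCC Ala / GCC Ala — identical.
Codon 2: TGT Cys / TGC Cys — synonymous.
Codon 3: GCT Ala / GCC Ala — synonymous.
Codon 4: GCT Ala / GCT Ala — identical.
Codon 5: GTC Val / GTC Val — identical.
Nonsynonymous differences: 0 → same protein.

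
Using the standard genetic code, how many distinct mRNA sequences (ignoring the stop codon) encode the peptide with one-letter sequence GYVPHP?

Gly: 4 codons.
Tyr: 2 codons.
Val: 4 codons.
Pro: 4 codons.
His: 2 codons.
Pro: 4 codons.
4 × 2 × 4 × 4 × 2 × 4 = 1024.

1024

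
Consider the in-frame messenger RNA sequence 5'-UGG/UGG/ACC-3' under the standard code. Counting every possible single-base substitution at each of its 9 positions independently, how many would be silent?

Codon 1 (UGG, Trp): 0 synonymous substitutions.
Codon 2 (UGG, Trp): 0 synonymous substitutions.
Codon 3 (ACC, Thr): 3 synonymous substitutions.
Total: 0 + 0 + 3 = 3.

3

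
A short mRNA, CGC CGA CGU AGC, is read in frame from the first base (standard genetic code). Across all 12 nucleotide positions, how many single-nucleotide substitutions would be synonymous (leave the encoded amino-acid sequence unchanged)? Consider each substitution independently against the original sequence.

Codon 1 (CGC, Arg): 3 synonymous substitutions.
Codon 2 (CGA, Arg): 4 synonymous substitutions.
Codon 3 (CGU, Arg): 3 synonymous substitutions.
Codon 4 (AGC, Ser): 1 synonymous substitution.
Total: 3 + 4 + 3 + 1 = 11.

11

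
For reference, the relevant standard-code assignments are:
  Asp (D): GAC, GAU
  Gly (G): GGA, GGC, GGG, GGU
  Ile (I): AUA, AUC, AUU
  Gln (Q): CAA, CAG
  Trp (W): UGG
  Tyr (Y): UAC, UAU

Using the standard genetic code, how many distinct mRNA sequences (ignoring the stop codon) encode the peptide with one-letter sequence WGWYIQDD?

Trp: 1 codon.
Gly: 4 codons.
Trp: 1 codon.
Tyr: 2 codons.
Ile: 3 codons.
Gln: 2 codons.
Asp: 2 codons.
Asp: 2 codons.
1 × 4 × 1 × 2 × 3 × 2 × 2 × 2 = 192.

192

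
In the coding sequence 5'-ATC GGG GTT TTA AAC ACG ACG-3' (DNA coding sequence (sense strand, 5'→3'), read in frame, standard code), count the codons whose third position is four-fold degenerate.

Codon 1 ATC (Ile): third position 3-fold.
Codon 2 GGG (Gly): third position 4-fold.
Codon 3 GTT (Val): third position 4-fold.
Codon 4 TTA (Leu): third position 2-fold.
Codon 5 AAC (Asn): third position 2-fold.
Codon 6 ACG (Thr): third position 4-fold.
Codon 7 ACG (Thr): third position 4-fold.
Four-fold degenerate third positions: 4.

4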